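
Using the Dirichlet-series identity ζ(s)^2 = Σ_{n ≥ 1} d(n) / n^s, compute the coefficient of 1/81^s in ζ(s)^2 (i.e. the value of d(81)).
d(81) = 5

ζ(s)^2 = (Σ 1/m^s)(Σ 1/k^s). The coefficient of 1/n^s in the product is the number of ordered pairs (m, k) with mk = n, which equals d(n). For n = 81, divisors are [1, 3, 9, 27, 81], so d(81) = 5.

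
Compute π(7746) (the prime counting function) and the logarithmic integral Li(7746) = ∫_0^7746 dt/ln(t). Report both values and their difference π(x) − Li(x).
π(7746) = 982;  Li(7746) ≈ 998.10;  π(x) − Li(x) ≈ -16.10.

Direct count of primes ≤ 7746 gives π(7746) = 982. Numerical evaluation of the logarithmic integral gives Li(7746) ≈ 998.10. The difference π(x) − Li(x) ≈ -16.10 is typically negative for small/moderate x (Li(x) overestimates), though Littlewood's theorem shows this sign changes infinitely often.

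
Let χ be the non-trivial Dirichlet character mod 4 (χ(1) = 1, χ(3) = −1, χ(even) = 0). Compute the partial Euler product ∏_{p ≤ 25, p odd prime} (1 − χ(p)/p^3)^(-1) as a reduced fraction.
∏ = 177358697820836675/183046656872153088

The odd primes p ≤ 25 are [3, 5, 7, 11, 13, 17, 19, 23]. For each, χ(p) = 1 if p ≡ 1 mod 4, χ(p) = −1 if p ≡ 3 mod 4. Taking (1 − χ(p)/p^3)^(-1) = p^3/(p^3 − χ(p)): (1 − (-1)/3^3)^(-1) · (1 − (1)/5^3)^(-1) · (1 − (-1)/7^3)^(-1) · (1 − (-1)/11^3)^(-1) · (1 − (1)/13^3)^(-1) · (1 − (1)/17^3)^(-1) · (1 − (-1)/19^3)^(-1) · (1 − (-1)/23^3)^(-1) = 177358697820836675/183046656872153088.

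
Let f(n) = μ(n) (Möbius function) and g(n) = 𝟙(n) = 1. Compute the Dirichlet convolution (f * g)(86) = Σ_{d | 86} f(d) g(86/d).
(μ * 𝟙)(86) = 0

Divisors of 86: [1, 2, 43, 86]. For each d | 86:
  d = 1: μ(1) · 𝟙(86/1) = 1 · 1 = 1
  d = 2: μ(2) · 𝟙(86/2) = -1 · 1 = -1
  d = 43: μ(43) · 𝟙(86/43) = -1 · 1 = -1
  d = 86: μ(86) · 𝟙(86/86) = 1 · 1 = 1
Summing: (μ * 𝟙)(86) = 1 + -1 + -1 + 1 = 0.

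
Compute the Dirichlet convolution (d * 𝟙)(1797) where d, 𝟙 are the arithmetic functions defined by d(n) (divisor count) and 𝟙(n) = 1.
(d * 𝟙)(1797) = 9

Divisors of 1797: [1, 3, 599, 1797]. For each d | 1797:
  d = 1: d(1) · 𝟙(1797/1) = 1 · 1 = 1
  d = 3: d(3) · 𝟙(1797/3) = 2 · 1 = 2
  d = 599: d(599) · 𝟙(1797/599) = 2 · 1 = 2
  d = 1797: d(1797) · 𝟙(1797/1797) = 4 · 1 = 4
Summing: (d * 𝟙)(1797) = 1 + 2 + 2 + 4 = 9.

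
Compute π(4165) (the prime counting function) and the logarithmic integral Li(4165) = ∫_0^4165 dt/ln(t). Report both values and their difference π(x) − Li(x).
π(4165) = 573;  Li(4165) ≈ 585.21;  π(x) − Li(x) ≈ -12.21.

Direct count of primes ≤ 4165 gives π(4165) = 573. Numerical evaluation of the logarithmic integral gives Li(4165) ≈ 585.21. The difference π(x) − Li(x) ≈ -12.21 is typically negative for small/moderate x (Li(x) overestimates), though Littlewood's theorem shows this sign changes infinitely often.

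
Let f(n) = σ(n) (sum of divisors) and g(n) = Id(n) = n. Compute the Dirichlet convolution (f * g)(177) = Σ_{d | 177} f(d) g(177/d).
(σ * Id)(177) = 833

Divisors of 177: [1, 3, 59, 177]. For each d | 177:
  d = 1: σ(1) · Id(177/1) = 1 · 177 = 177
  d = 3: σ(3) · Id(177/3) = 4 · 59 = 236
  d = 59: σ(59) · Id(177/59) = 60 · 3 = 180
  d = 177: σ(177) · Id(177/177) = 240 · 1 = 240
Summing: (σ * Id)(177) = 177 + 236 + 180 + 240 = 833.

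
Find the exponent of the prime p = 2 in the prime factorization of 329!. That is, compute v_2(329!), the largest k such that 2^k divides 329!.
v_2(329!) = 325

Legendre's formula: v_p(n!) = Σ_{k ≥ 1} ⌊n / p^k⌋. For p = 2, n = 329, the terms are:
  ⌊329/2^1⌋ = ⌊329/2⌋ = 164
  ⌊329/2^2⌋ = ⌊329/4⌋ = 82
  ⌊329/2^3⌋ = ⌊329/8⌋ = 41
  ⌊329/2^4⌋ = ⌊329/16⌋ = 20
  ⌊329/2^5⌋ = ⌊329/32⌋ = 10
  ⌊329/2^6⌋ = ⌊329/64⌋ = 5
  ⌊329/2^7⌋ = ⌊329/128⌋ = 2
  ⌊329/2^8⌋ = ⌊329/256⌋ = 1
(the next term ⌊329/2^9⌋ = 0, terminating the sum). Summing: v_2(329!) = 164 + 82 + 41 + 20 + 10 + 5 + 2 + 1 = 325.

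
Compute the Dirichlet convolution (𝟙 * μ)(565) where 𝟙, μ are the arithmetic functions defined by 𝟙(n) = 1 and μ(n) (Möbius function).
(𝟙 * μ)(565) = 0

Divisors of 565: [1, 5, 113, 565]. For each d | 565:
  d = 1: 𝟙(1) · μ(565/1) = 1 · 1 = 1
  d = 5: 𝟙(5) · μ(565/5) = 1 · -1 = -1
  d = 113: 𝟙(113) · μ(565/113) = 1 · -1 = -1
  d = 565: 𝟙(565) · μ(565/565) = 1 · 1 = 1
Summing: (𝟙 * μ)(565) = 1 + -1 + -1 + 1 = 0.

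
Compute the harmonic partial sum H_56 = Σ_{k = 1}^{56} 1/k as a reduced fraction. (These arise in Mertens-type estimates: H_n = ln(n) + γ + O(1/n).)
H_56 = 252476961434436524654789/54749786241679275146400

Direct summation: H_56 = 1 + 1/2 + ... + 1/56. The least common denominator is lcm(1, ..., 56) = 164249358725037825439200; over this denominator the numerator is 164249358725037825439200 + 82124679362518912719600 + 54749786241679275146400 + 41062339681259456359800 + 32849871745007565087840 + 27374893120839637573200 + 23464194103576832205600 + 20531169840629728179900 + 18249928747226425048800 + 16424935872503782543920 + 14931759884094347767200 + 13687446560419818786600 + 12634566055772140418400 + 11732097051788416102800 + 10949957248335855029280 + 10265584920314864089950 + 9661726983825754437600 + 9124964373613212524400 + 8644703090791464496800 + 8212467936251891271960 + 7821398034525610735200 + 7465879942047173883600 + 7141276466305992410400 + 6843723280209909393300 + 6569974349001513017568 + 6317283027886070209200 + 6083309582408808349600 + 5866048525894208051400 + 5663770990518545704800 + 5474978624167927514640 + 5298366410485091143200 + 5132792460157432044975 + 4977253294698115922400 + 4830863491912877218800 + 4692838820715366441120 + 4562482186806606262200 + 4439171857433454741600 + 4322351545395732248400 + 4211522018590713472800 + 4106233968125945635980 + 4006081920122873791200 + 3910699017262805367600 + 3819752528489251754400 + 3732939971023586941800 + 3649985749445285009760 + 3570638233152996205200 + 3494667206915698413600 + 3421861640104954696650 + 3352027729082404600800 + 3284987174500756508784 + 3220575661275251479200 + 3158641513943035104600 + 3099044504245996706400 + 3041654791204404174800 + 2986351976818869553440 + 2933024262947104025700 = 757430884303309573964367, so H_56 = 757430884303309573964367/164249358725037825439200; reducing by gcd(757430884303309573964367, 164249358725037825439200) = 3 gives 252476961434436524654789/54749786241679275146400 ≈ 4.61147. (The PNT-adjacent estimate ln(56) + γ ≈ 4.60257 matches within O(1/n).)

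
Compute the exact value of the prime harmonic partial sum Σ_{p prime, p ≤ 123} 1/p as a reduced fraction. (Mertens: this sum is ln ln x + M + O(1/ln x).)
Σ 1/p = 58472171373748331322981543916880425472323867753/31610054640417607788145206291543662493274686990

π(123) = 30, so the primes ≤ 123 are [2, 3, 5, 7, 11, 13, 17, 19, 23, 29, 31, 37, 41, 43, 47, 53, 59, 61, 67, 71, 73, 79, 83, 89, 97, 101, 103, 107, 109, 113]. Summing 1/p over these primes: 58472171373748331322981543916880425472323867753/31610054640417607788145206291543662493274686990 ≈ 1.8498. Mertens estimate ln ln(123) + 0.2615 ≈ 1.8326.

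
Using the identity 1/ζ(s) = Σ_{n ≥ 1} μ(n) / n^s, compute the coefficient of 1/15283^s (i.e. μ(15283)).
μ(15283) = -1

Factor n = 15283 = 17 · 29 · 31. μ(n) = 0 if any exponent ≥ 2 (not squarefree); otherwise μ(n) = (−1)^{ω(n)} where ω(n) is the number of distinct prime factors. Applying: μ(15283) = -1.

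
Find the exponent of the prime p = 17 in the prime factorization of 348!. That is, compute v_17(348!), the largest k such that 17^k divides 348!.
v_17(348!) = 21

Legendre's formula: v_p(n!) = Σ_{k ≥ 1} ⌊n / p^k⌋. For p = 17, n = 348, the terms are:
  ⌊348/17^1⌋ = ⌊348/17⌋ = 20
  ⌊348/17^2⌋ = ⌊348/289⌋ = 1
(the next term ⌊348/17^3⌋ = 0, terminating the sum). Summing: v_17(348!) = 20 + 1 = 21.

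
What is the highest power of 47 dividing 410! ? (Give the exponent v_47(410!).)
v_47(410!) = 8

Legendre's formula: v_p(n!) = Σ_{k ≥ 1} ⌊n / p^k⌋. For p = 47, n = 410, the terms are:
  ⌊410/47^1⌋ = ⌊410/47⌋ = 8
(the next term ⌊410/47^2⌋ = 0, terminating the sum). Summing: v_47(410!) = 8 = 8.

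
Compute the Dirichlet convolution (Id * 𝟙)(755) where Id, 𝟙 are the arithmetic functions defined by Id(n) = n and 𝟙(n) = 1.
(Id * 𝟙)(755) = 912

Divisors of 755: [1, 5, 151, 755]. For each d | 755:
  d = 1: Id(1) · 𝟙(755/1) = 1 · 1 = 1
  d = 5: Id(5) · 𝟙(755/5) = 5 · 1 = 5
  d = 151: Id(151) · 𝟙(755/151) = 151 · 1 = 151
  d = 755: Id(755) · 𝟙(755/755) = 755 · 1 = 755
Summing: (Id * 𝟙)(755) = 1 + 5 + 151 + 755 = 912.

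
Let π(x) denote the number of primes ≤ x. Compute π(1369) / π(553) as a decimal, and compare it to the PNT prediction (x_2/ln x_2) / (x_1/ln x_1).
π(1369)/π(553) = 219/101 ≈ 2.1683;  PNT prediction ≈ 2.1649.

π(553) = 101 and π(1369) = 219, so π(1369)/π(553) ≈ 2.1683. The PNT-predicted ratio is (1369/ln(1369)) / (553/ln(553)) ≈ 2.1649. The two agree to within a few percent, as expected.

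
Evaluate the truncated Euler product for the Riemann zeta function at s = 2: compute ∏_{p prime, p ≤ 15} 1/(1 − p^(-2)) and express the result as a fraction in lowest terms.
∏ = 715715/442368

The primes p ≤ 15 are [2, 3, 5, 7, 11, 13]. For each prime, (1 − 1/p^2)^(-1) = p^2 / (p^2 − 1). The product is (1 − 1/2^2)^(-1), (1 − 1/3^2)^(-1), (1 − 1/5^2)^(-1), (1 − 1/7^2)^(-1), (1 − 1/11^2)^(-1), (1 − 1/13^2)^(-1) = ∏ p^2 / (p^2 − 1) = 715715/442368.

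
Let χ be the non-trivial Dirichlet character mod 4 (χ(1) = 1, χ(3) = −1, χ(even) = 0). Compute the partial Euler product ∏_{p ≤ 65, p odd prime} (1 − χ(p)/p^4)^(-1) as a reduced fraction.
∏ = 81934214988902113115031508050672702841756592198516788686922065253543/82850154482442028729801746725895742819441886414557775886809038848000

The odd primes p ≤ 65 are [3, 5, 7, 11, 13, 17, 19, 23, 29, 31, 37, 41, 43, 47, 53, 59, 61]. For each, χ(p) = 1 if p ≡ 1 mod 4, χ(p) = −1 if p ≡ 3 mod 4. Taking (1 − χ(p)/p^4)^(-1) = p^4/(p^4 − χ(p)): (1 − (-1)/3^4)^(-1) · (1 − (1)/5^4)^(-1) · (1 − (-1)/7^4)^(-1) · (1 − (-1)/11^4)^(-1) · (1 − (1)/13^4)^(-1) · (1 − (1)/17^4)^(-1) · (1 − (-1)/19^4)^(-1) · (1 − (-1)/23^4)^(-1) · (1 − (1)/29^4)^(-1) · (1 − (-1)/31^4)^(-1) · (1 − (1)/37^4)^(-1) · (1 − (1)/41^4)^(-1) · (1 − (-1)/43^4)^(-1) · (1 − (-1)/47^4)^(-1) · (1 − (1)/53^4)^(-1) · (1 − (-1)/59^4)^(-1) · (1 − (1)/61^4)^(-1) = 81934214988902113115031508050672702841756592198516788686922065253543/82850154482442028729801746725895742819441886414557775886809038848000.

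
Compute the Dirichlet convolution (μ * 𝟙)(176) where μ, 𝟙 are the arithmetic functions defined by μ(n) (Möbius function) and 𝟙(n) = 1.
(μ * 𝟙)(176) = 0

Divisors of 176: [1, 2, 4, 8, 11, 16, 22, 44, 88, 176]. For each d | 176:
  d = 1: μ(1) · 𝟙(176/1) = 1 · 1 = 1
  d = 2: μ(2) · 𝟙(176/2) = -1 · 1 = -1
  d = 4: μ(4) · 𝟙(176/4) = 0 · 1 = 0
  d = 8: μ(8) · 𝟙(176/8) = 0 · 1 = 0
  d = 11: μ(11) · 𝟙(176/11) = -1 · 1 = -1
  d = 16: μ(16) · 𝟙(176/16) = 0 · 1 = 0
  d = 22: μ(22) · 𝟙(176/22) = 1 · 1 = 1
  d = 44: μ(44) · 𝟙(176/44) = 0 · 1 = 0
  d = 88: μ(88) · 𝟙(176/88) = 0 · 1 = 0
  d = 176: μ(176) · 𝟙(176/176) = 0 · 1 = 0
Summing: (μ * 𝟙)(176) = 1 + -1 + 0 + 0 + -1 + 0 + 1 + 0 + 0 + 0 = 0.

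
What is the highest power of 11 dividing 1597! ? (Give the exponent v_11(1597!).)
v_11(1597!) = 159

Legendre's formula: v_p(n!) = Σ_{k ≥ 1} ⌊n / p^k⌋. For p = 11, n = 1597, the terms are:
  ⌊1597/11^1⌋ = ⌊1597/11⌋ = 145
  ⌊1597/11^2⌋ = ⌊1597/121⌋ = 13
  ⌊1597/11^3⌋ = ⌊1597/1331⌋ = 1
(the next term ⌊1597/11^4⌋ = 0, terminating the sum). Summing: v_11(1597!) = 145 + 13 + 1 = 159.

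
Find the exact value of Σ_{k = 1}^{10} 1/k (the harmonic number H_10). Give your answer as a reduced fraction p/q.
H_10 = 7381/2520

Direct summation: H_10 = 1 + 1/2 + ... + 1/10. The least common denominator is lcm(1, ..., 10) = 2520; over this denominator the numerator is 2520 + 1260 + 840 + 630 + 504 + 420 + 360 + 315 + 280 + 252 = 7381, so H_10 = 7381/2520 (already in lowest terms) ≈ 2.92897. (The PNT-adjacent estimate ln(10) + γ ≈ 2.87980 matches within O(1/n).)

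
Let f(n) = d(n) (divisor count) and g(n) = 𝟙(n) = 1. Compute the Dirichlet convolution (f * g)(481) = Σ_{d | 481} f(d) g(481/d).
(d * 𝟙)(481) = 9

Divisors of 481: [1, 13, 37, 481]. For each d | 481:
  d = 1: d(1) · 𝟙(481/1) = 1 · 1 = 1
  d = 13: d(13) · 𝟙(481/13) = 2 · 1 = 2
  d = 37: d(37) · 𝟙(481/37) = 2 · 1 = 2
  d = 481: d(481) · 𝟙(481/481) = 4 · 1 = 4
Summing: (d * 𝟙)(481) = 1 + 2 + 2 + 4 = 9.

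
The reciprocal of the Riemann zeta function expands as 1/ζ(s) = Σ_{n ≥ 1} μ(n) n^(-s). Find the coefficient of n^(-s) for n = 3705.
μ(3705) = 1

Factor n = 3705 = 3 · 5 · 13 · 19. μ(n) = 0 if any exponent ≥ 2 (not squarefree); otherwise μ(n) = (−1)^{ω(n)} where ω(n) is the number of distinct prime factors. Applying: μ(3705) = 1.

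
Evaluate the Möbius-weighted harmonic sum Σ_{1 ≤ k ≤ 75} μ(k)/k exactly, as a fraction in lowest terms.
Σ μ(k)/k = -7431196043498463691814948/581852579989271773580304621

Values of μ(k) for 1 ≤ k ≤ 75: μ(1) = 1, μ(2) = -1, μ(3) = -1, μ(5) = -1, μ(6) = 1, μ(7) = -1, μ(10) = 1, μ(11) = -1, μ(13) = -1, μ(14) = 1, μ(15) = 1, μ(17) = -1, μ(19) = -1, μ(21) = 1, μ(22) = 1, μ(23) = -1, μ(26) = 1, μ(29) = -1, μ(30) = -1, μ(31) = -1, μ(33) = 1, μ(34) = 1, μ(35) = 1, μ(37) = -1, μ(38) = 1, μ(39) = 1, μ(41) = -1, μ(42) = -1, μ(43) = -1, μ(46) = 1, μ(47) = -1, μ(51) = 1, μ(53) = -1, μ(55) = 1, μ(57) = 1, μ(58) = 1, μ(59) = -1, μ(61) = -1, μ(62) = 1, μ(65) = 1, μ(66) = -1, μ(67) = -1, μ(69) = 1, μ(70) = -1, μ(71) = -1, μ(73) = -1, μ(74) = 1, with μ = 0 on non-squarefree integers. Summing μ(k)/k for k where μ(k) ≠ 0 gives -7431196043498463691814948/581852579989271773580304621 ≈ -0.0128. (PNT ⟺ this sum → 0 as n → ∞.)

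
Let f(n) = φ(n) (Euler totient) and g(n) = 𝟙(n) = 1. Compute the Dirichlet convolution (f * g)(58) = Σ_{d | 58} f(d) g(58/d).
(φ * 𝟙)(58) = 58

Divisors of 58: [1, 2, 29, 58]. For each d | 58:
  d = 1: φ(1) · 𝟙(58/1) = 1 · 1 = 1
  d = 2: φ(2) · 𝟙(58/2) = 1 · 1 = 1
  d = 29: φ(29) · 𝟙(58/29) = 28 · 1 = 28
  d = 58: φ(58) · 𝟙(58/58) = 28 · 1 = 28
Summing: (φ * 𝟙)(58) = 1 + 1 + 28 + 28 = 58.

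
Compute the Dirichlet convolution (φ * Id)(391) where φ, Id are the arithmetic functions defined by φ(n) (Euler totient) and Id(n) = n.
(φ * Id)(391) = 1485

Divisors of 391: [1, 17, 23, 391]. For each d | 391:
  d = 1: φ(1) · Id(391/1) = 1 · 391 = 391
  d = 17: φ(17) · Id(391/17) = 16 · 23 = 368
  d = 23: φ(23) · Id(391/23) = 22 · 17 = 374
  d = 391: φ(391) · Id(391/391) = 352 · 1 = 352
Summing: (φ * Id)(391) = 391 + 368 + 374 + 352 = 1485.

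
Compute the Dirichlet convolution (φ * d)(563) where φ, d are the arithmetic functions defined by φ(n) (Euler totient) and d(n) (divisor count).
(φ * d)(563) = 564

Divisors of 563: [1, 563]. For each d | 563:
  d = 1: φ(1) · d(563/1) = 1 · 2 = 2
  d = 563: φ(563) · d(563/563) = 562 · 1 = 562
Summing: (φ * d)(563) = 2 + 562 = 564.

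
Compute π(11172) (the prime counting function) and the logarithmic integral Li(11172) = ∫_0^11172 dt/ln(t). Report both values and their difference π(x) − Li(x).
π(11172) = 1353;  Li(11172) ≈ 1372.61;  π(x) − Li(x) ≈ -19.61.

Direct count of primes ≤ 11172 gives π(11172) = 1353. Numerical evaluation of the logarithmic integral gives Li(11172) ≈ 1372.61. The difference π(x) − Li(x) ≈ -19.61 is typically negative for small/moderate x (Li(x) overestimates), though Littlewood's theorem shows this sign changes infinitely often.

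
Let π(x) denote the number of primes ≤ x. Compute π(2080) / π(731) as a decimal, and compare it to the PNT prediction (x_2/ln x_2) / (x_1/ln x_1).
π(2080)/π(731) = 312/129 ≈ 2.4186;  PNT prediction ≈ 2.4560.

π(731) = 129 and π(2080) = 312, so π(2080)/π(731) ≈ 2.4186. The PNT-predicted ratio is (2080/ln(2080)) / (731/ln(731)) ≈ 2.4560. The two agree to within a few percent, as expected.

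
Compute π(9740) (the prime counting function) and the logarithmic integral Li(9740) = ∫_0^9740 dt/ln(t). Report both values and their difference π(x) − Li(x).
π(9740) = 1201;  Li(9740) ≈ 1217.87;  π(x) − Li(x) ≈ -16.87.

Direct count of primes ≤ 9740 gives π(9740) = 1201. Numerical evaluation of the logarithmic integral gives Li(9740) ≈ 1217.87. The difference π(x) − Li(x) ≈ -16.87 is typically negative for small/moderate x (Li(x) overestimates), though Littlewood's theorem shows this sign changes infinitely often.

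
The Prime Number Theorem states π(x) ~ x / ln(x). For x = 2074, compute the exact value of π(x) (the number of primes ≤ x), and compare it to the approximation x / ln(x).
π(2074) = 312;  x/ln(x) ≈ 271.56;  relative error ≈ 12.96%.

Directly count primes up to 2074: π(2074) = 312. The PNT approximation gives 2074/ln(2074) ≈ 2074/7.63723 ≈ 271.56. Relative error (π(x) − x/ln(x)) / π(x) ≈ 12.96%; the approximation is known to undercount slightly (Li(x) is a better estimate).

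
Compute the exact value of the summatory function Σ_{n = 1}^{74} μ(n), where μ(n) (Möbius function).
Σ_{n ≤ 74} μ(n) = -3

Compute μ(n) for each 1 ≤ n ≤ 74: μ(1) = 1, μ(2) = -1, μ(3) = -1, μ(4) = 0, μ(5) = -1, μ(6) = 1, μ(7) = -1, μ(8) = 0, μ(9) = 0, μ(10) = 1, μ(11) = -1, μ(12) = 0, μ(13) = -1, μ(14) = 1, μ(15) = 1, μ(16) = 0, μ(17) = -1, μ(18) = 0, μ(19) = -1, μ(20) = 0, μ(21) = 1, μ(22) = 1, μ(23) = -1, μ(24) = 0, μ(25) = 0, μ(26) = 1, μ(27) = 0, μ(28) = 0, μ(29) = -1, μ(30) = -1, μ(31) = -1, μ(32) = 0, μ(33) = 1, μ(34) = 1, μ(35) = 1, μ(36) = 0, μ(37) = -1, μ(38) = 1, μ(39) = 1, μ(40) = 0, μ(41) = -1, μ(42) = -1, μ(43) = -1, μ(44) = 0, μ(45) = 0, μ(46) = 1, μ(47) = -1, μ(48) = 0, μ(49) = 0, μ(50) = 0, μ(51) = 1, μ(52) = 0, μ(53) = -1, μ(54) = 0, μ(55) = 1, μ(56) = 0, μ(57) = 1, μ(58) = 1, μ(59) = -1, μ(60) = 0, μ(61) = -1, μ(62) = 1, μ(63) = 0, μ(64) = 0, μ(65) = 1, μ(66) = -1, μ(67) = -1, μ(68) = 0, μ(69) = 1, μ(70) = -1, μ(71) = -1, μ(72) = 0, μ(73) = -1, μ(74) = 1. Summing all 74 values: -3. (Mertens function M(x) = Σ_{n ≤ x} μ(n); on average M(x) should be small (PNT ⟺ M(x) = o(x)).)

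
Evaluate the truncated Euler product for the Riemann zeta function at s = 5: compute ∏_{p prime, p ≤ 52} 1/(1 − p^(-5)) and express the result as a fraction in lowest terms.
∏ = 505807800965451248053830657783332590848273750176189703324931155978491/487794643941809531294334436783738741459341109492573787399981389578240

The primes p ≤ 52 are [2, 3, 5, 7, 11, 13, 17, 19, 23, 29, 31, 37, 41, 43, 47]. For each prime, (1 − 1/p^5)^(-1) = p^5 / (p^5 − 1). The product is (1 − 1/2^5)^(-1), (1 − 1/3^5)^(-1), (1 − 1/5^5)^(-1), (1 − 1/7^5)^(-1), (1 − 1/11^5)^(-1), (1 − 1/13^5)^(-1), (1 − 1/17^5)^(-1), (1 − 1/19^5)^(-1), (1 − 1/23^5)^(-1), (1 − 1/29^5)^(-1), (1 − 1/31^5)^(-1), (1 − 1/37^5)^(-1), (1 − 1/41^5)^(-1), (1 − 1/43^5)^(-1), (1 − 1/47^5)^(-1) = ∏ p^5 / (p^5 − 1) = 505807800965451248053830657783332590848273750176189703324931155978491/487794643941809531294334436783738741459341109492573787399981389578240.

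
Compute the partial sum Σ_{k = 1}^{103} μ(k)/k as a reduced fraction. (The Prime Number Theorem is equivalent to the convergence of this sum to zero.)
Σ μ(k)/k = 41203144520038891926409588275527024249/23984823528925228172706521638692258396210

Values of μ(k) for 1 ≤ k ≤ 103: μ(1) = 1, μ(2) = -1, μ(3) = -1, μ(5) = -1, μ(6) = 1, μ(7) = -1, μ(10) = 1, μ(11) = -1, μ(13) = -1, μ(14) = 1, μ(15) = 1, μ(17) = -1, μ(19) = -1, μ(21) = 1, μ(22) = 1, μ(23) = -1, μ(26) = 1, μ(29) = -1, μ(30) = -1, μ(31) = -1, μ(33) = 1, μ(34) = 1, μ(35) = 1, μ(37) = -1, μ(38) = 1, μ(39) = 1, μ(41) = -1, μ(42) = -1, μ(43) = -1, μ(46) = 1, μ(47) = -1, μ(51) = 1, μ(53) = -1, μ(55) = 1, μ(57) = 1, μ(58) = 1, μ(59) = -1, μ(61) = -1, μ(62) = 1, μ(65) = 1, μ(66) = -1, μ(67) = -1, μ(69) = 1, μ(70) = -1, μ(71) = -1, μ(73) = -1, μ(74) = 1, μ(77) = 1, μ(78) = -1, μ(79) = -1, μ(82) = 1, μ(83) = -1, μ(85) = 1, μ(86) = 1, μ(87) = 1, μ(89) = -1, μ(91) = 1, μ(93) = 1, μ(94) = 1, μ(95) = 1, μ(97) = -1, μ(101) = -1, μ(102) = -1, μ(103) = -1, with μ = 0 on non-squarefree integers. Summing μ(k)/k for k where μ(k) ≠ 0 gives 41203144520038891926409588275527024249/23984823528925228172706521638692258396210 ≈ 0.0017. (PNT ⟺ this sum → 0 as n → ∞.)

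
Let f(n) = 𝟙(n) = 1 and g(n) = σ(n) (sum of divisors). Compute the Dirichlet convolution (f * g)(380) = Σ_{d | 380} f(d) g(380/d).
(𝟙 * σ)(380) = 1617

Divisors of 380: [1, 2, 4, 5, 10, 19, 20, 38, 76, 95, 190, 380]. For each d | 380:
  d = 1: 𝟙(1) · σ(380/1) = 1 · 840 = 840
  d = 2: 𝟙(2) · σ(380/2) = 1 · 360 = 360
  d = 4: 𝟙(4) · σ(380/4) = 1 · 120 = 120
  d = 5: 𝟙(5) · σ(380/5) = 1 · 140 = 140
  d = 10: 𝟙(10) · σ(380/10) = 1 · 60 = 60
  d = 19: 𝟙(19) · σ(380/19) = 1 · 42 = 42
  d = 20: 𝟙(20) · σ(380/20) = 1 · 20 = 20
  d = 38: 𝟙(38) · σ(380/38) = 1 · 18 = 18
  d = 76: 𝟙(76) · σ(380/76) = 1 · 6 = 6
  d = 95: 𝟙(95) · σ(380/95) = 1 · 7 = 7
  d = 190: 𝟙(190) · σ(380/190) = 1 · 3 = 3
  d = 380: 𝟙(380) · σ(380/380) = 1 · 1 = 1
Summing: (𝟙 * σ)(380) = 840 + 360 + 120 + 140 + 60 + 42 + 20 + 18 + 6 + 7 + 3 + 1 = 1617.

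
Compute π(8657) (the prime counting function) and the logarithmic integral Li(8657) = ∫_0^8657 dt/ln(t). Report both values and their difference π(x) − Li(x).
π(8657) = 1077;  Li(8657) ≈ 1099.20;  π(x) − Li(x) ≈ -22.20.

Direct count of primes ≤ 8657 gives π(8657) = 1077. Numerical evaluation of the logarithmic integral gives Li(8657) ≈ 1099.20. The difference π(x) − Li(x) ≈ -22.20 is typically negative for small/moderate x (Li(x) overestimates), though Littlewood's theorem shows this sign changes infinitely often.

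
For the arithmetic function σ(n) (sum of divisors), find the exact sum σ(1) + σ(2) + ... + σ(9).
Σ_{n ≤ 9} σ(n) = 69

Compute σ(n) for each 1 ≤ n ≤ 9: σ(1) = 1, σ(2) = 3, σ(3) = 4, σ(4) = 7, σ(5) = 6, σ(6) = 12, σ(7) = 8, σ(8) = 15, σ(9) = 13. Summing all 9 values: 69. (Average order: Σ_{n ≤ x} σ(n) ~ (π²/12) x². For x = 9, (π²/12)·9² ≈ 66.62.)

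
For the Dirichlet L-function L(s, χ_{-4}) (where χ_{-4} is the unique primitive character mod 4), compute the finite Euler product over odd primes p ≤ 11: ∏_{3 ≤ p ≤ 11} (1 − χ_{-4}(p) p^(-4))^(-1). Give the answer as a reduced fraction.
∏ = 593207566875/599860952704

The odd primes p ≤ 11 are [3, 5, 7, 11]. For each, χ(p) = 1 if p ≡ 1 mod 4, χ(p) = −1 if p ≡ 3 mod 4. Taking (1 − χ(p)/p^4)^(-1) = p^4/(p^4 − χ(p)): (1 − (-1)/3^4)^(-1) · (1 − (1)/5^4)^(-1) · (1 − (-1)/7^4)^(-1) · (1 − (-1)/11^4)^(-1) = 593207566875/599860952704.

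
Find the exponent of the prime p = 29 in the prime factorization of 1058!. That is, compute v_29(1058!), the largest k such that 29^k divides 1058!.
v_29(1058!) = 37

Legendre's formula: v_p(n!) = Σ_{k ≥ 1} ⌊n / p^k⌋. For p = 29, n = 1058, the terms are:
  ⌊1058/29^1⌋ = ⌊1058/29⌋ = 36
  ⌊1058/29^2⌋ = ⌊1058/841⌋ = 1
(the next term ⌊1058/29^3⌋ = 0, terminating the sum). Summing: v_29(1058!) = 36 + 1 = 37.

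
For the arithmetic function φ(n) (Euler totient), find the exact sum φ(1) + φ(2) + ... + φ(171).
Σ_{n ≤ 171} φ(n) = 8938

Compute φ(n) for each 1 ≤ n ≤ 171: φ(1) = 1, φ(2) = 1, φ(3) = 2, φ(4) = 2, φ(5) = 4, φ(6) = 2, φ(7) = 6, φ(8) = 4, φ(9) = 6, φ(10) = 4, φ(11) = 10, φ(12) = 4, φ(13) = 12, φ(14) = 6, φ(15) = 8, φ(16) = 8, φ(17) = 16, φ(18) = 6, φ(19) = 18, φ(20) = 8, φ(21) = 12, φ(22) = 10, φ(23) = 22, φ(24) = 8, φ(25) = 20, φ(26) = 12, φ(27) = 18, φ(28) = 12, φ(29) = 28, φ(30) = 8, φ(31) = 30, φ(32) = 16, φ(33) = 20, φ(34) = 16, φ(35) = 24, φ(36) = 12, φ(37) = 36, φ(38) = 18, φ(39) = 24, φ(40) = 16, φ(41) = 40, φ(42) = 12, φ(43) = 42, φ(44) = 20, φ(45) = 24, φ(46) = 22, φ(47) = 46, φ(48) = 16, φ(49) = 42, φ(50) = 20, φ(51) = 32, φ(52) = 24, φ(53) = 52, φ(54) = 18, φ(55) = 40, φ(56) = 24, φ(57) = 36, φ(58) = 28, φ(59) = 58, φ(60) = 16, φ(61) = 60, φ(62) = 30, φ(63) = 36, φ(64) = 32, φ(65) = 48, φ(66) = 20, φ(67) = 66, φ(68) = 32, φ(69) = 44, φ(70) = 24, φ(71) = 70, φ(72) = 24, φ(73) = 72, φ(74) = 36, φ(75) = 40, φ(76) = 36, φ(77) = 60, φ(78) = 24, φ(79) = 78, φ(80) = 32, φ(81) = 54, φ(82) = 40, φ(83) = 82, φ(84) = 24, φ(85) = 64, φ(86) = 42, φ(87) = 56, φ(88) = 40, φ(89) = 88, φ(90) = 24, φ(91) = 72, φ(92) = 44, φ(93) = 60, φ(94) = 46, φ(95) = 72, φ(96) = 32, φ(97) = 96, φ(98) = 42, φ(99) = 60, φ(100) = 40, φ(101) = 100, φ(102) = 32, φ(103) = 102, φ(104) = 48, φ(105) = 48, φ(106) = 52, φ(107) = 106, φ(108) = 36, φ(109) = 108, φ(110) = 40, φ(111) = 72, φ(112) = 48, φ(113) = 112, φ(114) = 36, φ(115) = 88, φ(116) = 56, φ(117) = 72, φ(118) = 58, φ(119) = 96, φ(120) = 32, φ(121) = 110, φ(122) = 60, φ(123) = 80, φ(124) = 60, φ(125) = 100, φ(126) = 36, φ(127) = 126, φ(128) = 64, φ(129) = 84, φ(130) = 48, φ(131) = 130, φ(132) = 40, φ(133) = 108, φ(134) = 66, φ(135) = 72, φ(136) = 64, φ(137) = 136, φ(138) = 44, φ(139) = 138, φ(140) = 48, φ(141) = 92, φ(142) = 70, φ(143) = 120, φ(144) = 48, φ(145) = 112, φ(146) = 72, φ(147) = 84, φ(148) = 72, φ(149) = 148, φ(150) = 40, φ(151) = 150, φ(152) = 72, φ(153) = 96, φ(154) = 60, φ(155) = 120, φ(156) = 48, φ(157) = 156, φ(158) = 78, φ(159) = 104, φ(160) = 64, φ(161) = 132, φ(162) = 54, φ(163) = 162, φ(164) = 80, φ(165) = 80, φ(166) = 82, φ(167) = 166, φ(168) = 48, φ(169) = 156, φ(170) = 64, φ(171) = 108. Summing all 171 values: 8938. (Average order: Σ_{n ≤ x} φ(n) ~ (3/π²) x². For x = 171, (3/π²)·171² ≈ 8888.20.)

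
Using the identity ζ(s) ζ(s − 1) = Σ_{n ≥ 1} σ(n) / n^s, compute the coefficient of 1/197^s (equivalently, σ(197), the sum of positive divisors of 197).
σ(197) = 198

In the product (Σ m^0/m^s)(Σ k / k^s) = Σ (Σ_{d | n} d) / n^s, the coefficient of 1/n^s is σ(n) = Σ_{d | n} d. For n = 197, divisors are [1, 197]; summing: σ(197) = 198.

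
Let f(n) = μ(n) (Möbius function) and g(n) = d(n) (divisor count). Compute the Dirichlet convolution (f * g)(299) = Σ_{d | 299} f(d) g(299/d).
(μ * d)(299) = 1

Divisors of 299: [1, 13, 23, 299]. For each d | 299:
  d = 1: μ(1) · d(299/1) = 1 · 4 = 4
  d = 13: μ(13) · d(299/13) = -1 · 2 = -2
  d = 23: μ(23) · d(299/23) = -1 · 2 = -2
  d = 299: μ(299) · d(299/299) = 1 · 1 = 1
Summing: (μ * d)(299) = 4 + -2 + -2 + 1 = 1.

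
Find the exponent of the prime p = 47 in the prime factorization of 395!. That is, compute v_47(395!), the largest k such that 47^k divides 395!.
v_47(395!) = 8

Legendre's formula: v_p(n!) = Σ_{k ≥ 1} ⌊n / p^k⌋. For p = 47, n = 395, the terms are:
  ⌊395/47^1⌋ = ⌊395/47⌋ = 8
(the next term ⌊395/47^2⌋ = 0, terminating the sum). Summing: v_47(395!) = 8 = 8.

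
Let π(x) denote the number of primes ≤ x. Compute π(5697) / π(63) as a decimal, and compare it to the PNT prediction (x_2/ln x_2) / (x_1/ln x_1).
π(5697)/π(63) = 750/18 ≈ 41.6667;  PNT prediction ≈ 43.3246.

π(63) = 18 and π(5697) = 750, so π(5697)/π(63) ≈ 41.6667. The PNT-predicted ratio is (5697/ln(5697)) / (63/ln(63)) ≈ 43.3246. The two agree to within a few percent, as expected.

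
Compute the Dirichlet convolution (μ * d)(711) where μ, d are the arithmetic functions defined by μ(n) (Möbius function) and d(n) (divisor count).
(μ * d)(711) = 1

Divisors of 711: [1, 3, 9, 79, 237, 711]. For each d | 711:
  d = 1: μ(1) · d(711/1) = 1 · 6 = 6
  d = 3: μ(3) · d(711/3) = -1 · 4 = -4
  d = 9: μ(9) · d(711/9) = 0 · 2 = 0
  d = 79: μ(79) · d(711/79) = -1 · 3 = -3
  d = 237: μ(237) · d(711/237) = 1 · 2 = 2
  d = 711: μ(711) · d(711/711) = 0 · 1 = 0
Summing: (μ * d)(711) = 6 + -4 + 0 + -3 + 2 + 0 = 1.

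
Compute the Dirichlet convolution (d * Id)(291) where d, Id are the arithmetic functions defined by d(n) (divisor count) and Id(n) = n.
(d * Id)(291) = 495

Divisors of 291: [1, 3, 97, 291]. For each d | 291:
  d = 1: d(1) · Id(291/1) = 1 · 291 = 291
  d = 3: d(3) · Id(291/3) = 2 · 97 = 194
  d = 97: d(97) · Id(291/97) = 2 · 3 = 6
  d = 291: d(291) · Id(291/291) = 4 · 1 = 4
Summing: (d * Id)(291) = 291 + 194 + 6 + 4 = 495.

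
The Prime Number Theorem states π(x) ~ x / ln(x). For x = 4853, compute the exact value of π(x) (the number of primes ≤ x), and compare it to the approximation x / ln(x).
π(4853) = 650;  x/ln(x) ≈ 571.79;  relative error ≈ 12.03%.

Directly count primes up to 4853: π(4853) = 650. The PNT approximation gives 4853/ln(4853) ≈ 4853/8.48735 ≈ 571.79. Relative error (π(x) − x/ln(x)) / π(x) ≈ 12.03%; the approximation is known to undercount slightly (Li(x) is a better estimate).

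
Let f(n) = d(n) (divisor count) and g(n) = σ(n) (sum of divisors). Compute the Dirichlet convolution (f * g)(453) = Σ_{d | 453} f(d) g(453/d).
(d * σ)(453) = 924

Divisors of 453: [1, 3, 151, 453]. For each d | 453:
  d = 1: d(1) · σ(453/1) = 1 · 608 = 608
  d = 3: d(3) · σ(453/3) = 2 · 152 = 304
  d = 151: d(151) · σ(453/151) = 2 · 4 = 8
  d = 453: d(453) · σ(453/453) = 4 · 1 = 4
Summing: (d * σ)(453) = 608 + 304 + 8 + 4 = 924.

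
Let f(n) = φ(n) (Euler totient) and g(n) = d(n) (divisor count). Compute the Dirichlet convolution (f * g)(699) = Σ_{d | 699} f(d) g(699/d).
(φ * d)(699) = 936

Divisors of 699: [1, 3, 233, 699]. For each d | 699:
  d = 1: φ(1) · d(699/1) = 1 · 4 = 4
  d = 3: φ(3) · d(699/3) = 2 · 2 = 4
  d = 233: φ(233) · d(699/233) = 232 · 2 = 464
  d = 699: φ(699) · d(699/699) = 464 · 1 = 464
Summing: (φ * d)(699) = 4 + 4 + 464 + 464 = 936.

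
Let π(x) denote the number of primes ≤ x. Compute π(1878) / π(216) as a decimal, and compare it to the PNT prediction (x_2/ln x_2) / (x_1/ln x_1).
π(1878)/π(216) = 288/47 ≈ 6.1277;  PNT prediction ≈ 6.2000.

π(216) = 47 and π(1878) = 288, so π(1878)/π(216) ≈ 6.1277. The PNT-predicted ratio is (1878/ln(1878)) / (216/ln(216)) ≈ 6.2000. The two agree to within a few percent, as expected.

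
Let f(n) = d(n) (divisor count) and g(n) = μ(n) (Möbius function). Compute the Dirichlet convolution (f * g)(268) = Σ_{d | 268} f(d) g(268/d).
(d * μ)(268) = 1

Divisors of 268: [1, 2, 4, 67, 134, 268]. For each d | 268:
  d = 1: d(1) · μ(268/1) = 1 · 0 = 0
  d = 2: d(2) · μ(268/2) = 2 · 1 = 2
  d = 4: d(4) · μ(268/4) = 3 · -1 = -3
  d = 67: d(67) · μ(268/67) = 2 · 0 = 0
  d = 134: d(134) · μ(268/134) = 4 · -1 = -4
  d = 268: d(268) · μ(268/268) = 6 · 1 = 6
Summing: (d * μ)(268) = 0 + 2 + -3 + 0 + -4 + 6 = 1.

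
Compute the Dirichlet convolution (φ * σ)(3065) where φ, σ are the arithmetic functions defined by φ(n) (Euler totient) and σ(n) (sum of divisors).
(φ * σ)(3065) = 12260

Divisors of 3065: [1, 5, 613, 3065]. For each d | 3065:
  d = 1: φ(1) · σ(3065/1) = 1 · 3684 = 3684
  d = 5: φ(5) · σ(3065/5) = 4 · 614 = 2456
  d = 613: φ(613) · σ(3065/613) = 612 · 6 = 3672
  d = 3065: φ(3065) · σ(3065/3065) = 2448 · 1 = 2448
Summing: (φ * σ)(3065) = 3684 + 2456 + 3672 + 2448 = 12260.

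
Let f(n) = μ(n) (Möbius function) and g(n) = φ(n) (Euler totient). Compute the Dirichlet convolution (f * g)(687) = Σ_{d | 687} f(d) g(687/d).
(μ * φ)(687) = 227

Divisors of 687: [1, 3, 229, 687]. For each d | 687:
  d = 1: μ(1) · φ(687/1) = 1 · 456 = 456
  d = 3: μ(3) · φ(687/3) = -1 · 228 = -228
  d = 229: μ(229) · φ(687/229) = -1 · 2 = -2
  d = 687: μ(687) · φ(687/687) = 1 · 1 = 1
Summing: (μ * φ)(687) = 456 + -228 + -2 + 1 = 227.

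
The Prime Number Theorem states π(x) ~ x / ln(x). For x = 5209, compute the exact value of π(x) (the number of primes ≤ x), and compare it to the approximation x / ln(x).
π(5209) = 693;  x/ln(x) ≈ 608.66;  relative error ≈ 12.17%.

Directly count primes up to 5209: π(5209) = 693. The PNT approximation gives 5209/ln(5209) ≈ 5209/8.55814 ≈ 608.66. Relative error (π(x) − x/ln(x)) / π(x) ≈ 12.17%; the approximation is known to undercount slightly (Li(x) is a better estimate).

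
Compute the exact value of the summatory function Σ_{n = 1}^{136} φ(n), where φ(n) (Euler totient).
Σ_{n ≤ 136} φ(n) = 5634

Compute φ(n) for each 1 ≤ n ≤ 136: φ(1) = 1, φ(2) = 1, φ(3) = 2, φ(4) = 2, φ(5) = 4, φ(6) = 2, φ(7) = 6, φ(8) = 4, φ(9) = 6, φ(10) = 4, φ(11) = 10, φ(12) = 4, φ(13) = 12, φ(14) = 6, φ(15) = 8, φ(16) = 8, φ(17) = 16, φ(18) = 6, φ(19) = 18, φ(20) = 8, φ(21) = 12, φ(22) = 10, φ(23) = 22, φ(24) = 8, φ(25) = 20, φ(26) = 12, φ(27) = 18, φ(28) = 12, φ(29) = 28, φ(30) = 8, φ(31) = 30, φ(32) = 16, φ(33) = 20, φ(34) = 16, φ(35) = 24, φ(36) = 12, φ(37) = 36, φ(38) = 18, φ(39) = 24, φ(40) = 16, φ(41) = 40, φ(42) = 12, φ(43) = 42, φ(44) = 20, φ(45) = 24, φ(46) = 22, φ(47) = 46, φ(48) = 16, φ(49) = 42, φ(50) = 20, φ(51) = 32, φ(52) = 24, φ(53) = 52, φ(54) = 18, φ(55) = 40, φ(56) = 24, φ(57) = 36, φ(58) = 28, φ(59) = 58, φ(60) = 16, φ(61) = 60, φ(62) = 30, φ(63) = 36, φ(64) = 32, φ(65) = 48, φ(66) = 20, φ(67) = 66, φ(68) = 32, φ(69) = 44, φ(70) = 24, φ(71) = 70, φ(72) = 24, φ(73) = 72, φ(74) = 36, φ(75) = 40, φ(76) = 36, φ(77) = 60, φ(78) = 24, φ(79) = 78, φ(80) = 32, φ(81) = 54, φ(82) = 40, φ(83) = 82, φ(84) = 24, φ(85) = 64, φ(86) = 42, φ(87) = 56, φ(88) = 40, φ(89) = 88, φ(90) = 24, φ(91) = 72, φ(92) = 44, φ(93) = 60, φ(94) = 46, φ(95) = 72, φ(96) = 32, φ(97) = 96, φ(98) = 42, φ(99) = 60, φ(100) = 40, φ(101) = 100, φ(102) = 32, φ(103) = 102, φ(104) = 48, φ(105) = 48, φ(106) = 52, φ(107) = 106, φ(108) = 36, φ(109) = 108, φ(110) = 40, φ(111) = 72, φ(112) = 48, φ(113) = 112, φ(114) = 36, φ(115) = 88, φ(116) = 56, φ(117) = 72, φ(118) = 58, φ(119) = 96, φ(120) = 32, φ(121) = 110, φ(122) = 60, φ(123) = 80, φ(124) = 60, φ(125) = 100, φ(126) = 36, φ(127) = 126, φ(128) = 64, φ(129) = 84, φ(130) = 48, φ(131) = 130, φ(132) = 40, φ(133) = 108, φ(134) = 66, φ(135) = 72, φ(136) = 64. Summing all 136 values: 5634. (Average order: Σ_{n ≤ x} φ(n) ~ (3/π²) x². For x = 136, (3/π²)·136² ≈ 5622.11.)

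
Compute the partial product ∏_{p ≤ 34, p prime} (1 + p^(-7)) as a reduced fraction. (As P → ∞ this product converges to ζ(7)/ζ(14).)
∏ = 45636384576315690080929715569674882079693135504462522074208731086848/45261280733327250662945753058202857554009606630517518569698816246875

The primes p ≤ 34 are [2, 3, 5, 7, 11, 13, 17, 19, 23, 29, 31]. For each, (1 + 1/p^7) = (p^7 + 1)/p^7. Multiplying these fractions over p ∈ [2, 3, 5, 7, 11, 13, 17, 19, 23, 29, 31] gives 45636384576315690080929715569674882079693135504462522074208731086848/45261280733327250662945753058202857554009606630517518569698816246875. (In the limit P → ∞ this tends to ζ(7)/ζ(14).)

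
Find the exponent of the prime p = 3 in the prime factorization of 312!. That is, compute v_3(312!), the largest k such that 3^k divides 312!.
v_3(312!) = 153

Legendre's formula: v_p(n!) = Σ_{k ≥ 1} ⌊n / p^k⌋. For p = 3, n = 312, the terms are:
  ⌊312/3^1⌋ = ⌊312/3⌋ = 104
  ⌊312/3^2⌋ = ⌊312/9⌋ = 34
  ⌊312/3^3⌋ = ⌊312/27⌋ = 11
  ⌊312/3^4⌋ = ⌊312/81⌋ = 3
  ⌊312/3^5⌋ = ⌊312/243⌋ = 1
(the next term ⌊312/3^6⌋ = 0, terminating the sum). Summing: v_3(312!) = 104 + 34 + 11 + 3 + 1 = 153.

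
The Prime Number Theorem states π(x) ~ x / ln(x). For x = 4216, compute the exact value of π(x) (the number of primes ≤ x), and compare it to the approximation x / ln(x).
π(4216) = 576;  x/ln(x) ≈ 505.11;  relative error ≈ 12.31%.

Directly count primes up to 4216: π(4216) = 576. The PNT approximation gives 4216/ln(4216) ≈ 4216/8.34664 ≈ 505.11. Relative error (π(x) − x/ln(x)) / π(x) ≈ 12.31%; the approximation is known to undercount slightly (Li(x) is a better estimate).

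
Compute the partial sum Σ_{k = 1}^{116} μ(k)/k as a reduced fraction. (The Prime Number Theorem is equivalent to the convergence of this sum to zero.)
Σ μ(k)/k = -11695632086357284237991577642263648122717789/451572209148822968402074375593480892761066957

Values of μ(k) for 1 ≤ k ≤ 116: μ(1) = 1, μ(2) = -1, μ(3) = -1, μ(5) = -1, μ(6) = 1, μ(7) = -1, μ(10) = 1, μ(11) = -1, μ(13) = -1, μ(14) = 1, μ(15) = 1, μ(17) = -1, μ(19) = -1, μ(21) = 1, μ(22) = 1, μ(23) = -1, μ(26) = 1, μ(29) = -1, μ(30) = -1, μ(31) = -1, μ(33) = 1, μ(34) = 1, μ(35) = 1, μ(37) = -1, μ(38) = 1, μ(39) = 1, μ(41) = -1, μ(42) = -1, μ(43) = -1, μ(46) = 1, μ(47) = -1, μ(51) = 1, μ(53) = -1, μ(55) = 1, μ(57) = 1, μ(58) = 1, μ(59) = -1, μ(61) = -1, μ(62) = 1, μ(65) = 1, μ(66) = -1, μ(67) = -1, μ(69) = 1, μ(70) = -1, μ(71) = -1, μ(73) = -1, μ(74) = 1, μ(77) = 1, μ(78) = -1, μ(79) = -1, μ(82) = 1, μ(83) = -1, μ(85) = 1, μ(86) = 1, μ(87) = 1, μ(89) = -1, μ(91) = 1, μ(93) = 1, μ(94) = 1, μ(95) = 1, μ(97) = -1, μ(101) = -1, μ(102) = -1, μ(103) = -1, μ(105) = -1, μ(106) = 1, μ(107) = -1, μ(109) = -1, μ(110) = -1, μ(111) = 1, μ(113) = -1, μ(114) = -1, μ(115) = 1, with μ = 0 on non-squarefree integers. Summing μ(k)/k for k where μ(k) ≠ 0 gives -11695632086357284237991577642263648122717789/451572209148822968402074375593480892761066957 ≈ -0.0259. (PNT ⟺ this sum → 0 as n → ∞.)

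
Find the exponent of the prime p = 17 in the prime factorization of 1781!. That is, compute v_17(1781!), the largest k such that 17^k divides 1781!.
v_17(1781!) = 110

Legendre's formula: v_p(n!) = Σ_{k ≥ 1} ⌊n / p^k⌋. For p = 17, n = 1781, the terms are:
  ⌊1781/17^1⌋ = ⌊1781/17⌋ = 104
  ⌊1781/17^2⌋ = ⌊1781/289⌋ = 6
(the next term ⌊1781/17^3⌋ = 0, terminating the sum). Summing: v_17(1781!) = 104 + 6 = 110.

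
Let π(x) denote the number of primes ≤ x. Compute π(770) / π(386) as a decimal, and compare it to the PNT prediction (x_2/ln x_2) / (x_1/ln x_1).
π(770)/π(386) = 136/76 ≈ 1.7895;  PNT prediction ≈ 1.7876.

π(386) = 76 and π(770) = 136, so π(770)/π(386) ≈ 1.7895. The PNT-predicted ratio is (770/ln(770)) / (386/ln(386)) ≈ 1.7876. The two agree to within a few percent, as expected.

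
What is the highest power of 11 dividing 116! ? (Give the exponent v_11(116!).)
v_11(116!) = 10

Legendre's formula: v_p(n!) = Σ_{k ≥ 1} ⌊n / p^k⌋. For p = 11, n = 116, the terms are:
  ⌊116/11^1⌋ = ⌊116/11⌋ = 10
(the next term ⌊116/11^2⌋ = 0, terminating the sum). Summing: v_11(116!) = 10 = 10.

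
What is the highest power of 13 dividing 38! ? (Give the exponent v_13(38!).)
v_13(38!) = 2

Legendre's formula: v_p(n!) = Σ_{k ≥ 1} ⌊n / p^k⌋. For p = 13, n = 38, the terms are:
  ⌊38/13^1⌋ = ⌊38/13⌋ = 2
(the next term ⌊38/13^2⌋ = 0, terminating the sum). Summing: v_13(38!) = 2 = 2.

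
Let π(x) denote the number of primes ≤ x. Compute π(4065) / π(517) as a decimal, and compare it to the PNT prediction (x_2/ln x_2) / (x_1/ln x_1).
π(4065)/π(517) = 560/97 ≈ 5.7732;  PNT prediction ≈ 5.9116.

π(517) = 97 and π(4065) = 560, so π(4065)/π(517) ≈ 5.7732. The PNT-predicted ratio is (4065/ln(4065)) / (517/ln(517)) ≈ 5.9116. The two agree to within a few percent, as expected.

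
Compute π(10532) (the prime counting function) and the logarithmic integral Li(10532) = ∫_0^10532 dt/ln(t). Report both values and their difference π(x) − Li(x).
π(10532) = 1288;  Li(10532) ≈ 1303.74;  π(x) − Li(x) ≈ -15.74.

Direct count of primes ≤ 10532 gives π(10532) = 1288. Numerical evaluation of the logarithmic integral gives Li(10532) ≈ 1303.74. The difference π(x) − Li(x) ≈ -15.74 is typically negative for small/moderate x (Li(x) overestimates), though Littlewood's theorem shows this sign changes infinitely often.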